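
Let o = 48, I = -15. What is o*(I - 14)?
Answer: -1392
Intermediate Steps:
o*(I - 14) = 48*(-15 - 14) = 48*(-29) = -1392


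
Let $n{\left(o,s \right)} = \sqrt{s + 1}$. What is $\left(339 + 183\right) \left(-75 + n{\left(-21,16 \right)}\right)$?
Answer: $-39150 + 522 \sqrt{17} \approx -36998.0$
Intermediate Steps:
$n{\left(o,s \right)} = \sqrt{1 + s}$
$\left(339 + 183\right) \left(-75 + n{\left(-21,16 \right)}\right) = \left(339 + 183\right) \left(-75 + \sqrt{1 + 16}\right) = 522 \left(-75 + \sqrt{17}\right) = -39150 + 522 \sqrt{17}$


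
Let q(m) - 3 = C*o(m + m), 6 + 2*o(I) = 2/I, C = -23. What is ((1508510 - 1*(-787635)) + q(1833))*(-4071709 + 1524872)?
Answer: -21439099405118663/3666 ≈ -5.8481e+12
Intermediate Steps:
o(I) = -3 + 1/I (o(I) = -3 + (2/I)/2 = -3 + 1/I)
q(m) = 72 - 23/(2*m) (q(m) = 3 - 23*(-3 + 1/(m + m)) = 3 - 23*(-3 + 1/(2*m)) = 3 + (69 - 23/(2*m)) = 72 - 23/(2*m))
((1508510 - 1*(-787635)) + q(1833))*(-4071709 + 1524872) = ((1508510 - 1*(-787635)) + (72 - 23/2/1833))*(-4071709 + 1524872) = ((1508510 + 787635) + (72 - 23/2*1/1833))*(-2546837) = (2296145 + (72 - 23/3666))*(-2546837) = (2296145 + 263929/3666)*(-2546837) = (8417931499/3666)*(-2546837) = -21439099405118663/3666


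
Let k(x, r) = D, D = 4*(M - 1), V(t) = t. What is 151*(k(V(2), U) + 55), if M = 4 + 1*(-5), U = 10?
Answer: 7097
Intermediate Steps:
M = -1 (M = 4 - 5 = -1)
D = -8 (D = 4*(-1 - 1) = 4*(-2) = -8)
k(x, r) = -8
151*(k(V(2), U) + 55) = 151*(-8 + 55) = 151*47 = 7097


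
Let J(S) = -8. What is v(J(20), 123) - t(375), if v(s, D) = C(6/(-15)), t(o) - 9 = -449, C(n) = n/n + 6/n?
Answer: 426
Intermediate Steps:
C(n) = 1 + 6/n
t(o) = -440 (t(o) = 9 - 449 = -440)
v(s, D) = -14 (v(s, D) = (6 + 6/(-15))/((6/(-15))) = (6 + 6*(-1/15))/((6*(-1/15))) = (6 - ⅖)/(-⅖) = -5/2*28/5 = -14)
v(J(20), 123) - t(375) = -14 - 1*(-440) = -14 + 440 = 426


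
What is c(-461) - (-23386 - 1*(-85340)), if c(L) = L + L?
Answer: -62876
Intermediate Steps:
c(L) = 2*L
c(-461) - (-23386 - 1*(-85340)) = 2*(-461) - (-23386 - 1*(-85340)) = -922 - (-23386 + 85340) = -922 - 1*61954 = -922 - 61954 = -62876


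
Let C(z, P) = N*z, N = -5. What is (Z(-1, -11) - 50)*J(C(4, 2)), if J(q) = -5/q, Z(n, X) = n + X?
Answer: -31/2 ≈ -15.500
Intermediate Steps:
Z(n, X) = X + n
C(z, P) = -5*z
(Z(-1, -11) - 50)*J(C(4, 2)) = ((-11 - 1) - 50)*(-5/((-5*4))) = (-12 - 50)*(-5/(-20)) = -(-310)*(-1)/20 = -62*¼ = -31/2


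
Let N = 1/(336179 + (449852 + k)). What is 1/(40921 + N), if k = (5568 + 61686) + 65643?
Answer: 918928/37603452689 ≈ 2.4437e-5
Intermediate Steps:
k = 132897 (k = 67254 + 65643 = 132897)
N = 1/918928 (N = 1/(336179 + (449852 + 132897)) = 1/(336179 + 582749) = 1/918928 ≈ 1.0882e-6)
1/(40921 + N) = 1/(40921 + 1/918928) = 1/(37603452689/918928) = 918928/37603452689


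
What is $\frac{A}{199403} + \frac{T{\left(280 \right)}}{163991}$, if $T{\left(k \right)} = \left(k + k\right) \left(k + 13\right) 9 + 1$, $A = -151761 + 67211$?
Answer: $\frac{280597158513}{32700297373} \approx 8.5809$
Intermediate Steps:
$A = -84550$
$T{\left(k \right)} = 1 + 18 k \left(13 + k\right)$ ($T{\left(k \right)} = 2 k \left(13 + k\right) 9 + 1 = 18 k \left(13 + k\right) + 1 = 1 + 18 k \left(13 + k\right)$)
$\frac{A}{199403} + \frac{T{\left(280 \right)}}{163991} = - \frac{84550}{199403} + \frac{1 + 18 \cdot 280^{2} + 234 \cdot 280}{163991} = \left(-84550\right) \frac{1}{199403} + \left(1 + 18 \cdot 78400 + 65520\right) \frac{1}{163991} = - \frac{84550}{199403} + \left(1 + 1411200 + 65520\right) \frac{1}{163991} = - \frac{84550}{199403} + 1476721 \cdot \frac{1}{163991} = - \frac{84550}{199403} + \frac{1476721}{163991} = \frac{280597158513}{32700297373}$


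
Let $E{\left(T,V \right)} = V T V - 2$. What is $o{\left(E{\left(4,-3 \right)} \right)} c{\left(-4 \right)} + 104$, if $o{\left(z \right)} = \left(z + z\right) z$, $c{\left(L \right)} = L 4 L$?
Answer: $148072$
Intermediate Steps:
$E{\left(T,V \right)} = -2 + T V^{2}$ ($E{\left(T,V \right)} = T V V - 2 = T V^{2} - 2 = -2 + T V^{2}$)
$c{\left(L \right)} = 4 L^{2}$ ($c{\left(L \right)} = 4 L L = 4 L^{2}$)
$o{\left(z \right)} = 2 z^{2}$ ($o{\left(z \right)} = 2 z z = 2 z^{2}$)
$o{\left(E{\left(4,-3 \right)} \right)} c{\left(-4 \right)} + 104 = 2 \left(-2 + 4 \left(-3\right)^{2}\right)^{2} \cdot 4 \left(-4\right)^{2} + 104 = 2 \left(-2 + 4 \cdot 9\right)^{2} \cdot 4 \cdot 16 + 104 = 2 \left(-2 + 36\right)^{2} \cdot 64 + 104 = 2 \cdot 34^{2} \cdot 64 + 104 = 2 \cdot 1156 \cdot 64 + 104 = 2312 \cdot 64 + 104 = 147968 + 104 = 148072$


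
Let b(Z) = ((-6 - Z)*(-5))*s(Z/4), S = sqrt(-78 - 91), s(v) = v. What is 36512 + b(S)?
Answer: 145203/4 + 195*I/2 ≈ 36301.0 + 97.5*I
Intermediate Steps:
S = 13*I (S = sqrt(-169) = 13*I ≈ 13.0*I)
b(Z) = Z*(30 + 5*Z)/4 (b(Z) = ((-6 - Z)*(-5))*(Z/4) = (30 + 5*Z)*(Z*(1/4)) = (30 + 5*Z)*(Z/4) = Z*(30 + 5*Z)/4)
36512 + b(S) = 36512 + 5*(13*I)*(6 + 13*I)/4 = 36512 + 65*I*(6 + 13*I)/4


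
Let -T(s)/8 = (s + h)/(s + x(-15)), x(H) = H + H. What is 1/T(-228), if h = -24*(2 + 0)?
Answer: -43/368 ≈ -0.11685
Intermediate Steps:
x(H) = 2*H
h = -48 (h = -24*2 = -48)
T(s) = -8*(-48 + s)/(-30 + s) (T(s) = -8*(s - 48)/(s + 2*(-15)) = -8*(-48 + s)/(s - 30) = -8*(-48 + s)/(-30 + s))
1/T(-228) = 1/(8*(48 - 1*(-228))/(-30 - 228)) = 1/(8*(48 + 228)/(-258)) = 1/(8*(-1/258)*276) = 1/(-368/43) = -43/368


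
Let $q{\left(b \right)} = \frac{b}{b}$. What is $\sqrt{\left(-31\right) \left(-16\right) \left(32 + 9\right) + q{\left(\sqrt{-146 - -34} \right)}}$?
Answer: $\sqrt{20337} \approx 142.61$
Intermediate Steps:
$q{\left(b \right)} = 1$
$\sqrt{\left(-31\right) \left(-16\right) \left(32 + 9\right) + q{\left(\sqrt{-146 - -34} \right)}} = \sqrt{\left(-31\right) \left(-16\right) \left(32 + 9\right) + 1} = \sqrt{496 \cdot 41 + 1} = \sqrt{20336 + 1} = \sqrt{20337}$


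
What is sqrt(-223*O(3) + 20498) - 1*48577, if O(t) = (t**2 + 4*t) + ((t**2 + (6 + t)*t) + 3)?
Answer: -48577 + sqrt(7118) ≈ -48493.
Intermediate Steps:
O(t) = 3 + 2*t**2 + 4*t + t*(6 + t) (O(t) = (t**2 + 4*t) + ((t**2 + t*(6 + t)) + 3) = (t**2 + 4*t) + (3 + t**2 + t*(6 + t)) = 3 + 2*t**2 + 4*t + t*(6 + t))
sqrt(-223*O(3) + 20498) - 1*48577 = sqrt(-223*(3 + 3*3**2 + 10*3) + 20498) - 1*48577 = sqrt(-223*(3 + 3*9 + 30) + 20498) - 48577 = sqrt(-223*(3 + 27 + 30) + 20498) - 48577 = sqrt(-223*60 + 20498) - 48577 = sqrt(-13380 + 20498) - 48577 = sqrt(7118) - 48577 = -48577 + sqrt(7118)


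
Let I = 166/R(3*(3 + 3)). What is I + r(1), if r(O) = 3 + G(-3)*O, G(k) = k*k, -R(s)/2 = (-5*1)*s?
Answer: 1163/90 ≈ 12.922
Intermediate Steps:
R(s) = 10*s (R(s) = -2*(-5*1)*s = -(-10)*s = 10*s)
G(k) = k**2
I = 83/90 (I = 166/((10*(3*(3 + 3)))) = 166/((10*(3*6))) = 166/((10*18)) = 166/180 = 166*(1/180) = 83/90 ≈ 0.92222)
r(O) = 3 + 9*O (r(O) = 3 + (-3)**2*O = 3 + 9*O)
I + r(1) = 83/90 + (3 + 9*1) = 83/90 + (3 + 9) = 83/90 + 12 = 1163/90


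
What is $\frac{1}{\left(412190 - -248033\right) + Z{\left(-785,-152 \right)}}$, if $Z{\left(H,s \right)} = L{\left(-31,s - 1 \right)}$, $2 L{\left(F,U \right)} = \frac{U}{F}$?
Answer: $\frac{62}{40933979} \approx 1.5146 \cdot 10^{-6}$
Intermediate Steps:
$L{\left(F,U \right)} = \frac{U}{2 F}$ ($L{\left(F,U \right)} = \frac{U \frac{1}{F}}{2} = \frac{U}{2 F}$)
$Z{\left(H,s \right)} = \frac{1}{62} - \frac{s}{62}$ ($Z{\left(H,s \right)} = \frac{s - 1}{2 \left(-31\right)} = \frac{1}{2} \left(s - 1\right) \left(- \frac{1}{31}\right) = \frac{1}{2} \left(-1 + s\right) \left(- \frac{1}{31}\right) = \frac{1}{62} - \frac{s}{62}$)
$\frac{1}{\left(412190 - -248033\right) + Z{\left(-785,-152 \right)}} = \frac{1}{\left(412190 - -248033\right) + \left(\frac{1}{62} - - \frac{76}{31}\right)} = \frac{1}{\left(412190 + 248033\right) + \left(\frac{1}{62} + \frac{76}{31}\right)} = \frac{1}{660223 + \frac{153}{62}} = \frac{1}{\frac{40933979}{62}} = \frac{62}{40933979}$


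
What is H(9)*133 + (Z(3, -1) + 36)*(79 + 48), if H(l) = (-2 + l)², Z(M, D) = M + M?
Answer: 11851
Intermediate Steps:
Z(M, D) = 2*M
H(9)*133 + (Z(3, -1) + 36)*(79 + 48) = (-2 + 9)²*133 + (2*3 + 36)*(79 + 48) = 7²*133 + (6 + 36)*127 = 49*133 + 42*127 = 6517 + 5334 = 11851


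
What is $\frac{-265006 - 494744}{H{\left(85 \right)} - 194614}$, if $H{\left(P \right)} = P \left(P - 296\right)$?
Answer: $\frac{759750}{212549} \approx 3.5745$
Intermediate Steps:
$H{\left(P \right)} = P \left(-296 + P\right)$
$\frac{-265006 - 494744}{H{\left(85 \right)} - 194614} = \frac{-265006 - 494744}{85 \left(-296 + 85\right) - 194614} = - \frac{759750}{85 \left(-211\right) - 194614} = - \frac{759750}{-17935 - 194614} = - \frac{759750}{-212549} = \left(-759750\right) \left(- \frac{1}{212549}\right) = \frac{759750}{212549}$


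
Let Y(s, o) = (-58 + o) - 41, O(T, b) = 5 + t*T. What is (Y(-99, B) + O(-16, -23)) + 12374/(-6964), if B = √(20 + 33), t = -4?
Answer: -110647/3482 + √53 ≈ -24.497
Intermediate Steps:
O(T, b) = 5 - 4*T
B = √53 ≈ 7.2801
Y(s, o) = -99 + o
(Y(-99, B) + O(-16, -23)) + 12374/(-6964) = ((-99 + √53) + (5 - 4*(-16))) + 12374/(-6964) = ((-99 + √53) + (5 + 64)) + 12374*(-1/6964) = ((-99 + √53) + 69) - 6187/3482 = (-30 + √53) - 6187/3482 = -110647/3482 + √53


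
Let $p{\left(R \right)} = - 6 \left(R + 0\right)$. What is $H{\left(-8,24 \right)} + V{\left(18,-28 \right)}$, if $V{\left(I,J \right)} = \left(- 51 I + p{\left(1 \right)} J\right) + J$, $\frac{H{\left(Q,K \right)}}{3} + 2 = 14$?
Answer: $-742$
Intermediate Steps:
$p{\left(R \right)} = - 6 R$
$H{\left(Q,K \right)} = 36$ ($H{\left(Q,K \right)} = -6 + 3 \cdot 14 = -6 + 42 = 36$)
$V{\left(I,J \right)} = - 51 I - 5 J$ ($V{\left(I,J \right)} = \left(- 51 I + \left(-6\right) 1 J\right) + J = \left(- 51 I - 6 J\right) + J = - 51 I - 5 J$)
$H{\left(-8,24 \right)} + V{\left(18,-28 \right)} = 36 - 778 = -742$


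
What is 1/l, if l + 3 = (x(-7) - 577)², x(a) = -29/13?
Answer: 169/56700393 ≈ 2.9806e-6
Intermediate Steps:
x(a) = -29/13 (x(a) = -29*1/13 = -29/13)
l = 56700393/169 (l = -3 + (-29/13 - 577)² = -3 + (-7530/13)² = -3 + 56700900/169 = 56700393/169 ≈ 3.3551e+5)
1/l = 1/(56700393/169) = 169/56700393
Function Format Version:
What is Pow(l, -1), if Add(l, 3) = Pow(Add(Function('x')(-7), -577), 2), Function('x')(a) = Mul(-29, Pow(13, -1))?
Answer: Rational(169, 56700393) ≈ 2.9806e-6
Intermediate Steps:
Function('x')(a) = Rational(-29, 13) (Function('x')(a) = Mul(-29, Rational(1, 13)) = Rational(-29, 13))
l = Rational(56700393, 169) (l = Add(-3, Pow(Add(Rational(-29, 13), -577), 2)) = Add(-3, Pow(Rational(-7530, 13), 2)) = Add(-3, Rational(56700900, 169)) = Rational(56700393, 169) ≈ 3.3551e+5)
Pow(l, -1) = Pow(Rational(56700393, 169), -1) = Rational(169, 56700393)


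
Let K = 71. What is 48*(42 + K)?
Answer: 5424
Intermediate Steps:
48*(42 + K) = 48*(42 + 71) = 48*113 = 5424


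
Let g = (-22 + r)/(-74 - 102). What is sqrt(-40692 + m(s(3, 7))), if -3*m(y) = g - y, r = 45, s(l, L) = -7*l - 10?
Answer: I*sqrt(78799633)/44 ≈ 201.75*I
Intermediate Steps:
s(l, L) = -10 - 7*l
g = -23/176 (g = (-22 + 45)/(-74 - 102) = 23/(-176) = 23*(-1/176) = -23/176 ≈ -0.13068)
m(y) = 23/528 + y/3 (m(y) = -(-23/176 - y)/3 = 23/528 + y/3)
sqrt(-40692 + m(s(3, 7))) = sqrt(-40692 + (23/528 + (-10 - 7*3)/3)) = sqrt(-40692 + (23/528 + (-10 - 21)/3)) = sqrt(-40692 + (23/528 + (1/3)*(-31))) = sqrt(-40692 + (23/528 - 31/3)) = sqrt(-40692 - 1811/176) = sqrt(-7163603/176) = I*sqrt(78799633)/44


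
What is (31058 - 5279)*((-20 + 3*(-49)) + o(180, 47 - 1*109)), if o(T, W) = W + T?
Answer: -1263171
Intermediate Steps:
o(T, W) = T + W
(31058 - 5279)*((-20 + 3*(-49)) + o(180, 47 - 1*109)) = (31058 - 5279)*((-20 + 3*(-49)) + (180 + (47 - 1*109))) = 25779*((-20 - 147) + (180 + (47 - 109))) = 25779*(-167 + (180 - 62)) = 25779*(-167 + 118) = 25779*(-49) = -1263171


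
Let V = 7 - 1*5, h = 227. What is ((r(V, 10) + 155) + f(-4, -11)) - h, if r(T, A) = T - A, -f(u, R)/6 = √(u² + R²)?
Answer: -80 - 6*√137 ≈ -150.23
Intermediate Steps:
V = 2 (V = 7 - 5 = 2)
f(u, R) = -6*√(R² + u²) (f(u, R) = -6*√(u² + R²) = -6*√(R² + u²))
((r(V, 10) + 155) + f(-4, -11)) - h = (((2 - 1*10) + 155) - 6*√((-11)² + (-4)²)) - 1*227 = (((2 - 10) + 155) - 6*√(121 + 16)) - 227 = ((-8 + 155) - 6*√137) - 227 = (147 - 6*√137) - 227 = -80 - 6*√137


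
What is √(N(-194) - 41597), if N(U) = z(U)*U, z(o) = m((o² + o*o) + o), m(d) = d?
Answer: I*√14606729 ≈ 3821.9*I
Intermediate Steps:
z(o) = o + 2*o² (z(o) = (o² + o*o) + o = (o² + o²) + o = 2*o² + o = o + 2*o²)
N(U) = U²*(1 + 2*U) (N(U) = (U*(1 + 2*U))*U = U²*(1 + 2*U))
√(N(-194) - 41597) = √((-194)²*(1 + 2*(-194)) - 41597) = √(37636*(1 - 388) - 41597) = √(37636*(-387) - 41597) = √(-14565132 - 41597) = √(-14606729) = I*√14606729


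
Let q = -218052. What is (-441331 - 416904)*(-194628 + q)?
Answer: 354176419800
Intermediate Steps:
(-441331 - 416904)*(-194628 + q) = (-441331 - 416904)*(-194628 - 218052) = -858235*(-412680) = 354176419800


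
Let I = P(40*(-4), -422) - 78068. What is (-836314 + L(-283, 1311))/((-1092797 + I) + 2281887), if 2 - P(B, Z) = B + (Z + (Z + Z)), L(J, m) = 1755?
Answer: -834559/1112450 ≈ -0.75020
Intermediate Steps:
P(B, Z) = 2 - B - 3*Z (P(B, Z) = 2 - (B + (Z + (Z + Z))) = 2 - (B + (Z + 2*Z)) = 2 - (B + 3*Z) = 2 + (-B - 3*Z) = 2 - B - 3*Z)
I = -76640 (I = (2 - 40*(-4) - 3*(-422)) - 78068 = (2 - 1*(-160) + 1266) - 78068 = (2 + 160 + 1266) - 78068 = 1428 - 78068 = -76640)
(-836314 + L(-283, 1311))/((-1092797 + I) + 2281887) = (-836314 + 1755)/((-1092797 - 76640) + 2281887) = -834559/(-1169437 + 2281887) = -834559/1112450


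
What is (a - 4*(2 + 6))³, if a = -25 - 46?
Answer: -1092727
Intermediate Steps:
a = -71
(a - 4*(2 + 6))³ = (-71 - 4*(2 + 6))³ = (-71 - 4*8)³ = (-71 - 32)³ = (-103)³ = -1092727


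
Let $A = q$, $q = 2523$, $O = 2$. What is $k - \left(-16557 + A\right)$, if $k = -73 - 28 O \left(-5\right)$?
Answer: $14241$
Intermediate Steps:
$A = 2523$
$k = 207$ ($k = -73 - 28 \cdot 2 \left(-5\right) = -73 - -280 = -73 + 280 = 207$)
$k - \left(-16557 + A\right) = 207 + \left(16557 - 2523\right) = 207 + 14034 = 14241$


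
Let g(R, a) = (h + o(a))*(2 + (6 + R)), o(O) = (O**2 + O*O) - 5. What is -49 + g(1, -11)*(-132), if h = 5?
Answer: -287545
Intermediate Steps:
o(O) = -5 + 2*O**2 (o(O) = (O**2 + O**2) - 5 = 2*O**2 - 5 = -5 + 2*O**2)
g(R, a) = 2*a**2*(8 + R) (g(R, a) = (5 + (-5 + 2*a**2))*(2 + (6 + R)) = (2*a**2)*(8 + R) = 2*a**2*(8 + R))
-49 + g(1, -11)*(-132) = -49 + (2*(-11)**2*(8 + 1))*(-132) = -49 + (2*121*9)*(-132) = -49 + 2178*(-132) = -49 - 287496 = -287545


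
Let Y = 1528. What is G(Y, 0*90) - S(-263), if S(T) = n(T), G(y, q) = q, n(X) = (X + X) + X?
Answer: 789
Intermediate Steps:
n(X) = 3*X (n(X) = 2*X + X = 3*X)
S(T) = 3*T
G(Y, 0*90) - S(-263) = 0*90 - 3*(-263) = 0 - 1*(-789) = 0 + 789 = 789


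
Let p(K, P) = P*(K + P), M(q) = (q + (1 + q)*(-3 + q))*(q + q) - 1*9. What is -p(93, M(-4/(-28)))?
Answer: 96720858/117649 ≈ 822.11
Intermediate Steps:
M(q) = -9 + 2*q*(q + (1 + q)*(-3 + q)) (M(q) = (q + (1 + q)*(-3 + q))*(2*q) - 9 = 2*q*(q + (1 + q)*(-3 + q)) - 9 = -9 + 2*q*(q + (1 + q)*(-3 + q)))
-p(93, M(-4/(-28))) = -(-9 - (-24)/(-28) - 2*(-4/(-28))² + 2*(-4/(-28))³)*(93 + (-9 - (-24)/(-28) - 2*(-4/(-28))² + 2*(-4/(-28))³)) = -(-9 - (-24)*(-1)/28 - 2*(-4*(-1/28))² + 2*(-4*(-1/28))³)*(93 + (-9 - (-24)*(-1)/28 - 2*(-4*(-1/28))² + 2*(-4*(-1/28))³)) = -(-9 - 6*⅐ - 2*(⅐)² + 2*(⅐)³)*(93 + (-9 - 6*⅐ - 2*(⅐)² + 2*(⅐)³)) = -(-9 - 6/7 - 2*1/49 + 2*(1/343))*(93 + (-9 - 6/7 - 2*1/49 + 2*(1/343))) = -(-9 - 6/7 - 2/49 + 2/343)*(93 + (-9 - 6/7 - 2/49 + 2/343)) = -(-3393)*(93 - 3393/343)/343 = -(-3393)*28506/(343*343) = -1*(-96720858/117649) = 96720858/117649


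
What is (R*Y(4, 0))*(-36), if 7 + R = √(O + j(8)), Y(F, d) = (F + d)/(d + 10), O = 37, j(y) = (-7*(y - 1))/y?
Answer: 504/5 - 18*√494/5 ≈ 20.786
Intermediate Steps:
j(y) = (7 - 7*y)/y (j(y) = (-7*(-1 + y))/y = (7 - 7*y)/y)
Y(F, d) = (F + d)/(10 + d)
R = -7 + √494/4 (R = -7 + √(37 + (-7 + 7/8)) = -7 + √(37 - 49/8) = -7 + √(247/8) = -7 + √494/4 ≈ -1.4435)
(R*Y(4, 0))*(-36) = ((-7 + √494/4)*((4 + 0)/(10 + 0)))*(-36) = ((-7 + √494/4)*(4/10))*(-36) = ((-7 + √494/4)*((⅒)*4))*(-36) = ((-7 + √494/4)*(⅖))*(-36) = (-14/5 + √494/10)*(-36) = 504/5 - 18*√494/5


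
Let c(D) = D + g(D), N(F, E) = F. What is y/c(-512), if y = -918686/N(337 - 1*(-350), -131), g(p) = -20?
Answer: 459343/182742 ≈ 2.5136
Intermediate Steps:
c(D) = -20 + D (c(D) = D - 20 = -20 + D)
y = -918686/687 (y = -918686/(337 - 1*(-350)) = -918686/(337 + 350) = -918686/687 ≈ -1337.2)
y/c(-512) = -918686/(687*(-20 - 512)) = -918686/687/(-532) = -918686/687*(-1/532) = 459343/182742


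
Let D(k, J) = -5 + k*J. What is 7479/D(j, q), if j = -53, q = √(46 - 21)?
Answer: -277/10 ≈ -27.700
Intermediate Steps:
q = 5 (q = √25 = 5)
D(k, J) = -5 + J*k
7479/D(j, q) = 7479/(-5 + 5*(-53)) = 7479/(-5 - 265) = 7479/(-270) = 7479*(-1/270) = -277/10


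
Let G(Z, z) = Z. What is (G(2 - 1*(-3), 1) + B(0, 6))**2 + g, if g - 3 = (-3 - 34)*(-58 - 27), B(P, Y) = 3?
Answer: 3212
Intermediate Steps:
g = 3148 (g = 3 + (-3 - 34)*(-58 - 27) = 3 - 37*(-85) = 3 + 3145 = 3148)
(G(2 - 1*(-3), 1) + B(0, 6))**2 + g = ((2 - 1*(-3)) + 3)**2 + 3148 = ((2 + 3) + 3)**2 + 3148 = (5 + 3)**2 + 3148 = 8**2 + 3148 = 64 + 3148 = 3212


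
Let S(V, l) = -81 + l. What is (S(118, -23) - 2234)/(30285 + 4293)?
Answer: -1169/17289 ≈ -0.067615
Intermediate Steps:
(S(118, -23) - 2234)/(30285 + 4293) = ((-81 - 23) - 2234)/(30285 + 4293) = (-104 - 2234)/34578 = -2338*1/34578 = -1169/17289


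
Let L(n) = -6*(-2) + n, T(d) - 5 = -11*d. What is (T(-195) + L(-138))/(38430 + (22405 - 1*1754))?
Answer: 184/5371 ≈ 0.034258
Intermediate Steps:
T(d) = 5 - 11*d
L(n) = 12 + n
(T(-195) + L(-138))/(38430 + (22405 - 1*1754)) = ((5 - 11*(-195)) + (12 - 138))/(38430 + (22405 - 1*1754)) = ((5 + 2145) - 126)/(38430 + (22405 - 1754)) = (2150 - 126)/(38430 + 20651) = 2024/59081 = 2024*(1/59081) = 184/5371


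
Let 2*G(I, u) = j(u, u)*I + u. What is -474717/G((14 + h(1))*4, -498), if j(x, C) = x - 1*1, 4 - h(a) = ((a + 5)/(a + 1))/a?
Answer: 158239/5073 ≈ 31.192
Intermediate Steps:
h(a) = 4 - (5 + a)/(a*(1 + a)) (h(a) = 4 - (a + 5)/(a + 1)/a = 4 - (5 + a)/(1 + a)/a = 4 - (5 + a)/(a*(1 + a)))
j(x, C) = -1 + x (j(x, C) = x - 1 = -1 + x)
G(I, u) = u/2 + I*(-1 + u)/2 (G(I, u) = ((-1 + u)*I + u)/2 = (I*(-1 + u) + u)/2 = (u + I*(-1 + u))/2 = u/2 + I*(-1 + u)/2)
-474717/G((14 + h(1))*4, -498) = -474717/((1/2)*(-498) + ((14 + (-5 + 3*1 + 4*1**2)/(1*(1 + 1)))*4)*(-1 - 498)/2) = -474717/(-249 + (1/2)*((14 + 1*(-5 + 3 + 4*1)/2)*4)*(-499)) = -474717/(-249 + (1/2)*((14 + 1*(1/2)*(-5 + 3 + 4))*4)*(-499)) = -474717/(-249 + (1/2)*((14 + 1*(1/2)*2)*4)*(-499)) = -474717/(-249 + (1/2)*((14 + 1)*4)*(-499)) = -474717/(-249 + (1/2)*(15*4)*(-499)) = -474717/(-249 + (1/2)*60*(-499)) = -474717/(-249 - 14970) = -474717/(-15219) = -474717*(-1/15219) = 158239/5073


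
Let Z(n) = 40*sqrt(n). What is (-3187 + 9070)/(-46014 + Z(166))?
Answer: -135350181/1058511298 - 58830*sqrt(166)/529255649 ≈ -0.12930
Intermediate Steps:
(-3187 + 9070)/(-46014 + Z(166)) = (-3187 + 9070)/(-46014 + 40*sqrt(166)) = 5883/(-46014 + 40*sqrt(166))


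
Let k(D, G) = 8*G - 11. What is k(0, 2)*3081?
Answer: 15405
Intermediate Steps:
k(D, G) = -11 + 8*G
k(0, 2)*3081 = (-11 + 8*2)*3081 = (-11 + 16)*3081 = 5*3081 = 15405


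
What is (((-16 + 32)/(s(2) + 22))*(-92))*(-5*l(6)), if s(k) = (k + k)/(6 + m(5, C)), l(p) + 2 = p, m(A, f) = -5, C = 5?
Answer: 14720/13 ≈ 1132.3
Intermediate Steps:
l(p) = -2 + p
s(k) = 2*k (s(k) = (k + k)/(6 - 5) = (2*k)/1 = (2*k)*1 = 2*k)
(((-16 + 32)/(s(2) + 22))*(-92))*(-5*l(6)) = (((-16 + 32)/(2*2 + 22))*(-92))*(-5*(-2 + 6)) = ((16/(4 + 22))*(-92))*(-5*4) = ((16/26)*(-92))*(-20) = ((16*(1/26))*(-92))*(-20) = ((8/13)*(-92))*(-20) = -736/13*(-20) = 14720/13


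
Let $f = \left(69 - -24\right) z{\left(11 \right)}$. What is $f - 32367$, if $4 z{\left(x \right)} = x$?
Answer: $- \frac{128445}{4} \approx -32111.0$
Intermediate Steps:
$z{\left(x \right)} = \frac{x}{4}$
$f = \frac{1023}{4}$ ($f = \left(69 - -24\right) \frac{1}{4} \cdot 11 = \left(69 + 24\right) \frac{11}{4} = 93 \cdot \frac{11}{4} = \frac{1023}{4} \approx 255.75$)
$f - 32367 = \frac{1023}{4} - 32367 = - \frac{128445}{4}$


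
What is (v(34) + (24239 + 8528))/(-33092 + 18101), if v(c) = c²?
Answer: -33923/14991 ≈ -2.2629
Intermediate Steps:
(v(34) + (24239 + 8528))/(-33092 + 18101) = (34² + (24239 + 8528))/(-33092 + 18101) = (1156 + 32767)/(-14991) = 33923*(-1/14991) = -33923/14991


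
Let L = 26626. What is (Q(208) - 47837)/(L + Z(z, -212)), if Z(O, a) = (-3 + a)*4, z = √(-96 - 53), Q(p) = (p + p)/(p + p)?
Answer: -23918/12883 ≈ -1.8566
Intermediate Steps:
Q(p) = 1 (Q(p) = (2*p)/((2*p)) = (2*p)*(1/(2*p)) = 1)
z = I*√149 (z = √(-149) = I*√149 ≈ 12.207*I)
Z(O, a) = -12 + 4*a
(Q(208) - 47837)/(L + Z(z, -212)) = (1 - 47837)/(26626 + (-12 + 4*(-212))) = -47836/(26626 + (-12 - 848)) = -47836/(26626 - 860) = -47836/25766 = -47836*1/25766 = -23918/12883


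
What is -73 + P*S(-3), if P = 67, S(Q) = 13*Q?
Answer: -2686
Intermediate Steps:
-73 + P*S(-3) = -73 + 67*(13*(-3)) = -73 + 67*(-39) = -73 - 2613 = -2686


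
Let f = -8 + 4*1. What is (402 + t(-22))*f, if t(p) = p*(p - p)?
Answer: -1608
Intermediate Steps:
t(p) = 0 (t(p) = p*0 = 0)
f = -4 (f = -8 + 4 = -4)
(402 + t(-22))*f = (402 + 0)*(-4) = 402*(-4) = -1608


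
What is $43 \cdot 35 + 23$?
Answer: $1528$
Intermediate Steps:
$43 \cdot 35 + 23 = 1505 + 23 = 1528$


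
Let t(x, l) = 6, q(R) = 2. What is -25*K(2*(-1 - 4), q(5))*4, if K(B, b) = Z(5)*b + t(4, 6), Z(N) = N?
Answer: -1600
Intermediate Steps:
K(B, b) = 6 + 5*b (K(B, b) = 5*b + 6 = 6 + 5*b)
-25*K(2*(-1 - 4), q(5))*4 = -25*(6 + 5*2)*4 = -25*(6 + 10)*4 = -25*16*4 = -400*4 = -1600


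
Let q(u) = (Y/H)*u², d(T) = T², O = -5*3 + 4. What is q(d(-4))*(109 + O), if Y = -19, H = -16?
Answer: 29792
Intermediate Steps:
O = -11 (O = -15 + 4 = -11)
q(u) = 19*u²/16 (q(u) = (-19/(-16))*u² = (-19*(-1/16))*u² = 19*u²/16)
q(d(-4))*(109 + O) = (19*((-4)²)²/16)*(109 - 11) = ((19/16)*16²)*98 = ((19/16)*256)*98 = 304*98 = 29792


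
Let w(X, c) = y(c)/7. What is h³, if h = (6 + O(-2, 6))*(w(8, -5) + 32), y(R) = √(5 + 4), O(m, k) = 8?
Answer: 93576664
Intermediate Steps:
y(R) = 3 (y(R) = √9 = 3)
w(X, c) = 3/7
h = 454 (h = (6 + 8)*(3/7 + 32) = 14*(227/7) = 454)
h³ = 454³ = 93576664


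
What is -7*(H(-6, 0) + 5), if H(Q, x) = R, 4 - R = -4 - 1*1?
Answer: -98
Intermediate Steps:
R = 9 (R = 4 - (-4 - 1*1) = 4 - (-4 - 1) = 4 - 1*(-5) = 4 + 5 = 9)
H(Q, x) = 9
-7*(H(-6, 0) + 5) = -7*(9 + 5) = -7*14 = -98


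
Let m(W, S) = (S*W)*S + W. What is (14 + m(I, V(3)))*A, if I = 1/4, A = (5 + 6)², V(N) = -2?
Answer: 7381/4 ≈ 1845.3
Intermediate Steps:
A = 121 (A = 11² = 121)
I = ¼ (I = 1*(¼) = ¼ ≈ 0.25000)
m(W, S) = W + W*S² (m(W, S) = W*S² + W = W + W*S²)
(14 + m(I, V(3)))*A = (14 + (1 + (-2)²)/4)*121 = (14 + (1 + 4)/4)*121 = (14 + (¼)*5)*121 = (14 + 5/4)*121 = (61/4)*121 = 7381/4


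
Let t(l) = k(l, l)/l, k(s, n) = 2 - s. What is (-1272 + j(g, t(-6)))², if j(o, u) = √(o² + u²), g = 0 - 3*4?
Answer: 14563168/9 - 3392*√82 ≈ 1.5874e+6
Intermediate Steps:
t(l) = (2 - l)/l
g = -12 (g = 0 - 12 = -12)
(-1272 + j(g, t(-6)))² = (-1272 + √((-12)² + ((2 - 1*(-6))/(-6))²))² = (-1272 + √(144 + (-(2 + 6)/6)²))² = (-1272 + √(144 + (-⅙*8)²))² = (-1272 + √(144 + (-4/3)²))² = (-1272 + √(144 + 16/9))² = (-1272 + √(1312/9))² = (-1272 + 4*√82/3)²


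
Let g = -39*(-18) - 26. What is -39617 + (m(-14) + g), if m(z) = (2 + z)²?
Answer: -38797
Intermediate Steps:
g = 676 (g = 702 - 26 = 676)
-39617 + (m(-14) + g) = -39617 + ((2 - 14)² + 676) = -39617 + ((-12)² + 676) = -39617 + (144 + 676) = -39617 + 820 = -38797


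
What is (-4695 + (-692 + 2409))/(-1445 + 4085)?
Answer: -1489/1320 ≈ -1.1280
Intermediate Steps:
(-4695 + (-692 + 2409))/(-1445 + 4085) = (-4695 + 1717)/2640 = -2978*1/2640 = -1489/1320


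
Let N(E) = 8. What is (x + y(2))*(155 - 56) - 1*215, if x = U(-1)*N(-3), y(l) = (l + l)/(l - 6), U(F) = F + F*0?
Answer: -1106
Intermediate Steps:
U(F) = F (U(F) = F + 0 = F)
y(l) = 2*l/(-6 + l) (y(l) = (2*l)/(-6 + l) = 2*l/(-6 + l))
x = -8 (x = -1*8 = -8)
(x + y(2))*(155 - 56) - 1*215 = (-8 + 2*2/(-6 + 2))*(155 - 56) - 1*215 = (-8 + 2*2/(-4))*99 - 215 = (-8 + 2*2*(-1/4))*99 - 215 = (-8 - 1)*99 - 215 = -9*99 - 215 = -891 - 215 = -1106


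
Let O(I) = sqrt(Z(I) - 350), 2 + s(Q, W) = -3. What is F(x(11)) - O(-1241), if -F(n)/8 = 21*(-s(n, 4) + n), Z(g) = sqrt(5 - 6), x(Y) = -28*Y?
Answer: 50904 - sqrt(-350 + I) ≈ 50904.0 - 18.708*I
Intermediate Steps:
s(Q, W) = -5 (s(Q, W) = -2 - 3 = -5)
Z(g) = I (Z(g) = sqrt(-1) = I)
F(n) = -840 - 168*n (F(n) = -168*(-1*(-5) + n) = -168*(5 + n) = -8*(105 + 21*n) = -840 - 168*n)
O(I) = sqrt(-350 + I) (O(I) = sqrt(I - 350) = sqrt(-350 + I))
F(x(11)) - O(-1241) = (-840 - (-4704)*11) - sqrt(-350 + I) = (-840 - 168*(-308)) - sqrt(-350 + I) = (-840 + 51744) - sqrt(-350 + I) = 50904 - sqrt(-350 + I)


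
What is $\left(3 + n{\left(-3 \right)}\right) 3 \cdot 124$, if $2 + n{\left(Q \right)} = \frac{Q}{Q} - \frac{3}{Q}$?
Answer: $1116$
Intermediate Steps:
$n{\left(Q \right)} = -1 - \frac{3}{Q}$ ($n{\left(Q \right)} = -2 - \left(\frac{3}{Q} - \frac{Q}{Q}\right) = -2 + \left(1 - \frac{3}{Q}\right) = -1 - \frac{3}{Q}$)
$\left(3 + n{\left(-3 \right)}\right) 3 \cdot 124 = \left(3 + \frac{-3 - -3}{-3}\right) 3 \cdot 124 = \left(3 - \frac{-3 + 3}{3}\right) 3 \cdot 124 = \left(3 - 0\right) 3 \cdot 124 = \left(3 + 0\right) 3 \cdot 124 = 3 \cdot 3 \cdot 124 = 9 \cdot 124 = 1116$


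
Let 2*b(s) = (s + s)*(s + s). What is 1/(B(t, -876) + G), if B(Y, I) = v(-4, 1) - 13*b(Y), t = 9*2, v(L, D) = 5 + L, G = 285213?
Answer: 1/276790 ≈ 3.6128e-6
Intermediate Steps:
b(s) = 2*s**2 (b(s) = ((s + s)*(s + s))/2 = ((2*s)*(2*s))/2 = (4*s**2)/2 = 2*s**2)
t = 18
B(Y, I) = 1 - 26*Y**2 (B(Y, I) = (5 - 4) - 26*Y**2 = 1 - 26*Y**2)
1/(B(t, -876) + G) = 1/((1 - 26*18**2) + 285213) = 1/((1 - 26*324) + 285213) = 1/((1 - 8424) + 285213) = 1/(-8423 + 285213) = 1/276790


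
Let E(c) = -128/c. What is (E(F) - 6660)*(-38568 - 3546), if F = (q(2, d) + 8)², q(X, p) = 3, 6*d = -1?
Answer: 33943378632/121 ≈ 2.8052e+8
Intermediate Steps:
d = -⅙ (d = (⅙)*(-1) = -⅙ ≈ -0.16667)
F = 121 (F = (3 + 8)² = 11² = 121)
(E(F) - 6660)*(-38568 - 3546) = (-128/121 - 6660)*(-38568 - 3546) = (-128*1/121 - 6660)*(-42114) = (-128/121 - 6660)*(-42114) = -805988/121*(-42114) = 33943378632/121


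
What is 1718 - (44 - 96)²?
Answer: -986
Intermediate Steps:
1718 - (44 - 96)² = 1718 - 1*(-52)² = 1718 - 1*2704 = 1718 - 2704 = -986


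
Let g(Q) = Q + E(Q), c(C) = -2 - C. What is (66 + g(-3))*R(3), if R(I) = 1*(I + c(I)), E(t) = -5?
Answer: -116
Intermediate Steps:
g(Q) = -5 + Q (g(Q) = Q - 5 = -5 + Q)
R(I) = -2 (R(I) = 1*(I + (-2 - I)) = 1*(-2) = -2)
(66 + g(-3))*R(3) = (66 + (-5 - 3))*(-2) = (66 - 8)*(-2) = 58*(-2) = -116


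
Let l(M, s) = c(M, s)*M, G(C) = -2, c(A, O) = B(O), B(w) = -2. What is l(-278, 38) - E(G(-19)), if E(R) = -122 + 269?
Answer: 409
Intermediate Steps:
c(A, O) = -2
l(M, s) = -2*M
E(R) = 147
l(-278, 38) - E(G(-19)) = -2*(-278) - 1*147 = 556 - 147 = 409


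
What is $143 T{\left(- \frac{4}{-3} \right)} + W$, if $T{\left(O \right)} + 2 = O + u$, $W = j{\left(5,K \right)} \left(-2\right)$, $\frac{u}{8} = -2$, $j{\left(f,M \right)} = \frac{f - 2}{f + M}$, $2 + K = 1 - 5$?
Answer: $- \frac{7132}{3} \approx -2377.3$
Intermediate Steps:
$K = -6$ ($K = -2 + \left(1 - 5\right) = -2 - 4 = -6$)
$j{\left(f,M \right)} = \frac{-2 + f}{M + f}$
$u = -16$ ($u = 8 \left(-2\right) = -16$)
$W = 6$ ($W = \frac{-2 + 5}{-6 + 5} \left(-2\right) = \frac{1}{-1} \cdot 3 \left(-2\right) = \left(-1\right) 3 \left(-2\right) = \left(-3\right) \left(-2\right) = 6$)
$T{\left(O \right)} = -18 + O$ ($T{\left(O \right)} = -2 + \left(O - 16\right) = -2 + \left(-16 + O\right) = -18 + O$)
$143 T{\left(- \frac{4}{-3} \right)} + W = 143 \left(-18 - \frac{4}{-3}\right) + 6 = 143 \left(-18 - - \frac{4}{3}\right) + 6 = 143 \left(-18 + \frac{4}{3}\right) + 6 = 143 \left(- \frac{50}{3}\right) + 6 = - \frac{7150}{3} + 6 = - \frac{7132}{3}$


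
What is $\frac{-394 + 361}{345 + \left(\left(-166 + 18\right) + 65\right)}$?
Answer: $- \frac{33}{262} \approx -0.12595$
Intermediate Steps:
$\frac{-394 + 361}{345 + \left(\left(-166 + 18\right) + 65\right)} = - \frac{33}{345 + \left(-148 + 65\right)} = - \frac{33}{345 - 83} = - \frac{33}{262}$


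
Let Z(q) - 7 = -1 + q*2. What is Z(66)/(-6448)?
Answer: -69/3224 ≈ -0.021402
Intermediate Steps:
Z(q) = 6 + 2*q (Z(q) = 7 + (-1 + q*2) = 7 + (-1 + 2*q) = 6 + 2*q)
Z(66)/(-6448) = (6 + 2*66)/(-6448) = (6 + 132)*(-1/6448) = 138*(-1/6448) = -69/3224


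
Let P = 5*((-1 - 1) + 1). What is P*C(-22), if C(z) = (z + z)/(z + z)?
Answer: -5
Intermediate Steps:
C(z) = 1 (C(z) = (2*z)/((2*z)) = (2*z)*(1/(2*z)) = 1)
P = -5 (P = 5*(-2 + 1) = 5*(-1) = -5)
P*C(-22) = -5*1 = -5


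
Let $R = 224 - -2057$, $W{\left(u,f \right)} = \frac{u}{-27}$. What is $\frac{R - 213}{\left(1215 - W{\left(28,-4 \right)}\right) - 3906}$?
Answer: $- \frac{55836}{72629} \approx -0.76878$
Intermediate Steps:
$W{\left(u,f \right)} = - \frac{u}{27}$ ($W{\left(u,f \right)} = u \left(- \frac{1}{27}\right) = - \frac{u}{27}$)
$R = 2281$ ($R = 224 + 2057 = 2281$)
$\frac{R - 213}{\left(1215 - W{\left(28,-4 \right)}\right) - 3906} = \frac{2281 - 213}{\left(1215 - \left(- \frac{1}{27}\right) 28\right) - 3906} = \frac{2068}{\left(1215 - - \frac{28}{27}\right) - 3906} = \frac{2068}{\left(1215 + \frac{28}{27}\right) - 3906} = \frac{2068}{\frac{32833}{27} - 3906} = \frac{2068}{- \frac{72629}{27}} = 2068 \left(- \frac{27}{72629}\right) = - \frac{55836}{72629}$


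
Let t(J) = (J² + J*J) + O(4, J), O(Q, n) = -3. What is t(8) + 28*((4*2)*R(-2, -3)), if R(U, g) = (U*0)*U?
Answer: 125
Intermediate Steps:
R(U, g) = 0 (R(U, g) = 0*U = 0)
t(J) = -3 + 2*J² (t(J) = (J² + J*J) - 3 = (J² + J²) - 3 = 2*J² - 3 = -3 + 2*J²)
t(8) + 28*((4*2)*R(-2, -3)) = (-3 + 2*8²) + 28*((4*2)*0) = (-3 + 2*64) + 28*(8*0) = (-3 + 128) + 28*0 = 125 + 0 = 125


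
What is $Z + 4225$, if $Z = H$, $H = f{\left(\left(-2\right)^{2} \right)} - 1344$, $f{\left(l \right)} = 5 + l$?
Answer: $2890$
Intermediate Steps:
$H = -1335$ ($H = \left(5 + \left(-2\right)^{2}\right) - 1344 = \left(5 + 4\right) - 1344 = 9 - 1344 = -1335$)
$Z = -1335$
$Z + 4225 = -1335 + 4225 = 2890$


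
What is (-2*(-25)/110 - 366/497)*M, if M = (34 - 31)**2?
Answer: -13869/5467 ≈ -2.5369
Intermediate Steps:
M = 9 (M = 3**2 = 9)
(-2*(-25)/110 - 366/497)*M = (-2*(-25)/110 - 366/497)*9 = (50*(1/110) - 366*1/497)*9 = (5/11 - 366/497)*9 = -1541/5467*9 = -13869/5467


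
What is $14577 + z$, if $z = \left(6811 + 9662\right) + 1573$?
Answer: $32623$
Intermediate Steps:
$z = 18046$ ($z = 16473 + 1573 = 18046$)
$14577 + z = 14577 + 18046 = 32623$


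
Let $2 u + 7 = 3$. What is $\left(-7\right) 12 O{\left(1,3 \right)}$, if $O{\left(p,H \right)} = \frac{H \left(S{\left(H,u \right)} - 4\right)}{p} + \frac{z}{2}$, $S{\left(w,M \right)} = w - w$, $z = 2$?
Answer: $924$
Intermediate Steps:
$u = -2$ ($u = - \frac{7}{2} + \frac{1}{2} \cdot 3 = - \frac{7}{2} + \frac{3}{2} = -2$)
$S{\left(w,M \right)} = 0$
$O{\left(p,H \right)} = 1 - \frac{4 H}{p}$ ($O{\left(p,H \right)} = \frac{H \left(0 - 4\right)}{p} + \frac{2}{2} = \frac{H \left(-4\right)}{p} + 2 \cdot \frac{1}{2} = \frac{\left(-4\right) H}{p} + 1 = - \frac{4 H}{p} + 1 = 1 - \frac{4 H}{p}$)
$\left(-7\right) 12 O{\left(1,3 \right)} = \left(-7\right) 12 \frac{1 - 12}{1} = - 84 \cdot 1 \left(1 - 12\right) = - 84 \cdot 1 \left(-11\right) = \left(-84\right) \left(-11\right) = 924$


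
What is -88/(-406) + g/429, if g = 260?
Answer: 5512/6699 ≈ 0.82281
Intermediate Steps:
-88/(-406) + g/429 = -88/(-406) + 260/429 = -88*(-1/406) + 260*(1/429) = 44/203 + 20/33 = 5512/6699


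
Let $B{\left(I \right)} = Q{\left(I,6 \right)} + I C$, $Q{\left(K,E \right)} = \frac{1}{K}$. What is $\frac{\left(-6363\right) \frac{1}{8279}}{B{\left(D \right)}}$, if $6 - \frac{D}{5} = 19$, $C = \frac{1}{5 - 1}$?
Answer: $\frac{1654380}{35011891} \approx 0.047252$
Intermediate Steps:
$C = \frac{1}{4} \approx 0.25$
$D = -65$ ($D = 30 - 95 = -65$)
$B{\left(I \right)} = \frac{1}{I} + \frac{I}{4}$ ($B{\left(I \right)} = \frac{1}{I} + I \frac{1}{4} = \frac{1}{I} + \frac{I}{4}$)
$\frac{\left(-6363\right) \frac{1}{8279}}{B{\left(D \right)}} = \frac{\left(-6363\right) \frac{1}{8279}}{\frac{1}{-65} + \frac{1}{4} \left(-65\right)} = \frac{\left(-6363\right) \frac{1}{8279}}{- \frac{1}{65} - \frac{65}{4}} = - \frac{6363}{8279 \left(- \frac{4229}{260}\right)} = \left(- \frac{6363}{8279}\right) \left(- \frac{260}{4229}\right) = \frac{1654380}{35011891}$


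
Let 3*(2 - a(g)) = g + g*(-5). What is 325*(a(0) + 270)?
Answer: 88400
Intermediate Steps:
a(g) = 2 + 4*g/3 (a(g) = 2 - (g + g*(-5))/3 = 2 - (g - 5*g)/3 = 2 - (-4)*g/3 = 2 + 4*g/3)
325*(a(0) + 270) = 325*((2 + (4/3)*0) + 270) = 325*((2 + 0) + 270) = 325*(2 + 270) = 325*272 = 88400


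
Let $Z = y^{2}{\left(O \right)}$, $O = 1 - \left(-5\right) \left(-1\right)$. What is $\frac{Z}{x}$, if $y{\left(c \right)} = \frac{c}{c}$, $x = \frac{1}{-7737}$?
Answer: $-7737$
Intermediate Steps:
$O = -4$ ($O = 1 - 5 = -4$)
$x = - \frac{1}{7737} \approx -0.00012925$
$y{\left(c \right)} = 1$
$Z = 1$ ($Z = 1^{2} = 1$)
$\frac{Z}{x} = 1 \frac{1}{- \frac{1}{7737}} = 1 \left(-7737\right) = -7737$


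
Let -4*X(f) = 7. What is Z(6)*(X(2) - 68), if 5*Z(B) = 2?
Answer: -279/10 ≈ -27.900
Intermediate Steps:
X(f) = -7/4 (X(f) = -¼*7 = -7/4)
Z(B) = ⅖ (Z(B) = (⅕)*2 = ⅖)
Z(6)*(X(2) - 68) = 2*(-7/4 - 68)/5 = (⅖)*(-279/4) = -279/10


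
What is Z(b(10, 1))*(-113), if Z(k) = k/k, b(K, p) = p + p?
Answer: -113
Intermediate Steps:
b(K, p) = 2*p
Z(k) = 1
Z(b(10, 1))*(-113) = 1*(-113) = -113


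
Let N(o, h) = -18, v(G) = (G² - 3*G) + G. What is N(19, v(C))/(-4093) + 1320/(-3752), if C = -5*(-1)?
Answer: -666903/1919617 ≈ -0.34741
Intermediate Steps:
C = 5
v(G) = G² - 2*G
N(19, v(C))/(-4093) + 1320/(-3752) = -18/(-4093) + 1320/(-3752) = -18*(-1/4093) + 1320*(-1/3752) = 18/4093 - 165/469 = -666903/1919617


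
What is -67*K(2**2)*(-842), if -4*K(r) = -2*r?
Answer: 112828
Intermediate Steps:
K(r) = r/2 (K(r) = -(-1)*r/2 = r/2)
-67*K(2**2)*(-842) = -67*(1/2)*2**2*(-842) = -67*(1/2)*4*(-842) = -134*(-842) = -67*(-1684) = 112828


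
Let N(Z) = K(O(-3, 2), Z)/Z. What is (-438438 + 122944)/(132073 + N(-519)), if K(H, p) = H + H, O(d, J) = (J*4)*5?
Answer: -163741386/68545807 ≈ -2.3888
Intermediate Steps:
O(d, J) = 20*J (O(d, J) = (4*J)*5 = 20*J)
K(H, p) = 2*H
N(Z) = 80/Z (N(Z) = (2*(20*2))/Z = (2*40)/Z = 80/Z)
(-438438 + 122944)/(132073 + N(-519)) = (-438438 + 122944)/(132073 + 80/(-519)) = -315494/(132073 + 80*(-1/519)) = -315494/(132073 - 80/519) = -315494/68545807/519 = -315494*519/68545807 = -163741386/68545807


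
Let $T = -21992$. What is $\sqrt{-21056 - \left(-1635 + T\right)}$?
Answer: $\sqrt{2571} \approx 50.705$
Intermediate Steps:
$\sqrt{-21056 - \left(-1635 + T\right)} = \sqrt{-21056 + \left(1635 - -21992\right)} = \sqrt{-21056 + \left(1635 + 21992\right)} = \sqrt{-21056 + 23627} = \sqrt{2571}$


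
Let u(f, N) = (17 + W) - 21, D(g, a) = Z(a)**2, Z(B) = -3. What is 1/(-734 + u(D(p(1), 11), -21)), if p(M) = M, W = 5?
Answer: -1/733 ≈ -0.0013643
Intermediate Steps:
D(g, a) = 9 (D(g, a) = (-3)**2 = 9)
u(f, N) = 1 (u(f, N) = (17 + 5) - 21 = 22 - 21 = 1)
1/(-734 + u(D(p(1), 11), -21)) = 1/(-734 + 1) = 1/(-733) = -1/733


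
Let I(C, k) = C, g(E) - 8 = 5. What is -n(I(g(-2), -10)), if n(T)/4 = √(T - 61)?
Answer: -16*I*√3 ≈ -27.713*I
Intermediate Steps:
g(E) = 13 (g(E) = 8 + 5 = 13)
n(T) = 4*√(-61 + T) (n(T) = 4*√(T - 61) = 4*√(-61 + T))
-n(I(g(-2), -10)) = -4*√(-61 + 13) = -4*√(-48) = -4*4*I*√3 = -16*I*√3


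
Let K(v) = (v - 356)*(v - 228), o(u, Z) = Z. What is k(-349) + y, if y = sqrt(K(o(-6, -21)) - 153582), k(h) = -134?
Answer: -134 + I*sqrt(59709) ≈ -134.0 + 244.35*I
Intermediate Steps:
K(v) = (-356 + v)*(-228 + v)
y = I*sqrt(59709) (y = sqrt((81168 + (-21)**2 - 584*(-21)) - 153582) = sqrt((81168 + 441 + 12264) - 153582) = sqrt(93873 - 153582) = sqrt(-59709) = I*sqrt(59709) ≈ 244.35*I)
k(-349) + y = -134 + I*sqrt(59709)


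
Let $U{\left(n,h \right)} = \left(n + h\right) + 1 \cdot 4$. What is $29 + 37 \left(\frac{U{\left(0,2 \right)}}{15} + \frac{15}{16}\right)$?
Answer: $\frac{6279}{80} \approx 78.488$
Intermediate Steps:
$U{\left(n,h \right)} = 4 + h + n$ ($U{\left(n,h \right)} = \left(h + n\right) + 4 = 4 + h + n$)
$29 + 37 \left(\frac{U{\left(0,2 \right)}}{15} + \frac{15}{16}\right) = 29 + 37 \left(\frac{4 + 2 + 0}{15} + \frac{15}{16}\right) = 29 + 37 \left(6 \cdot \frac{1}{15} + 15 \cdot \frac{1}{16}\right) = 29 + 37 \left(\frac{2}{5} + \frac{15}{16}\right) = 29 + 37 \cdot \frac{107}{80} = 29 + \frac{3959}{80} = \frac{6279}{80}$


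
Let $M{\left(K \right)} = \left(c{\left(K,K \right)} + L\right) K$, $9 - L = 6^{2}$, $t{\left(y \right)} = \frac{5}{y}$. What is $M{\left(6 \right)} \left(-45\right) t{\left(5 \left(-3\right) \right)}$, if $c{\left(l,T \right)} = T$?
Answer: $-1890$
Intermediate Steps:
$L = -27$ ($L = 9 - 6^{2} = 9 - 36 = -27$)
$M{\left(K \right)} = K \left(-27 + K\right)$ ($M{\left(K \right)} = \left(K - 27\right) K = \left(-27 + K\right) K = K \left(-27 + K\right)$)
$M{\left(6 \right)} \left(-45\right) t{\left(5 \left(-3\right) \right)} = 6 \left(-27 + 6\right) \left(-45\right) \frac{5}{5 \left(-3\right)} = 6 \left(-21\right) \left(-45\right) \frac{5}{-15} = \left(-126\right) \left(-45\right) 5 \left(- \frac{1}{15}\right) = 5670 \left(- \frac{1}{3}\right) = -1890$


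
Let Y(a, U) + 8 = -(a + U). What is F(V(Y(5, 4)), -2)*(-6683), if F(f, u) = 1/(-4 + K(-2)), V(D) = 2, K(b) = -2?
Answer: 6683/6 ≈ 1113.8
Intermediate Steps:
Y(a, U) = -8 - U - a (Y(a, U) = -8 - (a + U) = -8 - (U + a) = -8 + (-U - a) = -8 - U - a)
F(f, u) = -⅙ (F(f, u) = 1/(-4 - 2) = 1/(-6) = -⅙)
F(V(Y(5, 4)), -2)*(-6683) = -⅙*(-6683) = 6683/6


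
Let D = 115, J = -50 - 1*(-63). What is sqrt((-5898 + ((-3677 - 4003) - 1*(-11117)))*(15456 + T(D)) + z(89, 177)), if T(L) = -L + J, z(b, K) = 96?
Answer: I*sqrt(37786098) ≈ 6147.0*I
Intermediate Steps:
J = 13 (J = -50 + 63 = 13)
T(L) = 13 - L (T(L) = -L + 13 = 13 - L)
sqrt((-5898 + ((-3677 - 4003) - 1*(-11117)))*(15456 + T(D)) + z(89, 177)) = sqrt((-5898 + ((-3677 - 4003) - 1*(-11117)))*(15456 + (13 - 1*115)) + 96) = sqrt((-5898 + (-7680 + 11117))*(15456 + (13 - 115)) + 96) = sqrt((-5898 + 3437)*(15456 - 102) + 96) = sqrt(-2461*15354 + 96) = sqrt(-37786194 + 96) = sqrt(-37786098) = I*sqrt(37786098)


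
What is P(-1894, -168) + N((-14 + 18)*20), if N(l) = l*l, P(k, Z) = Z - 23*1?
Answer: 6209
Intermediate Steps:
P(k, Z) = -23 + Z (P(k, Z) = Z - 23 = -23 + Z)
N(l) = l²
P(-1894, -168) + N((-14 + 18)*20) = (-23 - 168) + ((-14 + 18)*20)² = -191 + (4*20)² = -191 + 80² = -191 + 6400 = 6209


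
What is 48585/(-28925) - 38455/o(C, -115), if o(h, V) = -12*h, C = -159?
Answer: -241002211/11037780 ≈ -21.834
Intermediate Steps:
48585/(-28925) - 38455/o(C, -115) = 48585/(-28925) - 38455/((-12*(-159))) = 48585*(-1/28925) - 38455/1908 = -9717/5785 - 38455*1/1908 = -9717/5785 - 38455/1908 = -241002211/11037780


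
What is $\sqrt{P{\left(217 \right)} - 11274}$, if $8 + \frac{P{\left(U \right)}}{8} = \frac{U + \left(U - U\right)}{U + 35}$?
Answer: $\frac{2 i \sqrt{25495}}{3} \approx 106.45 i$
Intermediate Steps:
$P{\left(U \right)} = -64 + \frac{8 U}{35 + U}$ ($P{\left(U \right)} = -64 + 8 \frac{U + \left(U - U\right)}{U + 35} = -64 + 8 \frac{U + 0}{35 + U} = -64 + 8 \frac{U}{35 + U} = -64 + \frac{8 U}{35 + U}$)
$\sqrt{P{\left(217 \right)} - 11274} = \sqrt{\frac{56 \left(-40 - 217\right)}{35 + 217} - 11274} = \sqrt{\frac{56 \left(-40 - 217\right)}{252} - 11274} = \sqrt{56 \cdot \frac{1}{252} \left(-257\right) - 11274} = \sqrt{- \frac{514}{9} - 11274} = \sqrt{- \frac{101980}{9}} = \frac{2 i \sqrt{25495}}{3}$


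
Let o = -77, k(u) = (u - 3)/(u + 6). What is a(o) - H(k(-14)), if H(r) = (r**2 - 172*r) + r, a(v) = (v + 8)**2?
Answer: 327671/64 ≈ 5119.9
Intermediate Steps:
k(u) = (-3 + u)/(6 + u)
a(v) = (8 + v)**2
H(r) = r**2 - 171*r
a(o) - H(k(-14)) = (8 - 77)**2 - (-3 - 14)/(6 - 14)*(-171 + (-3 - 14)/(6 - 14)) = (-69)**2 - -17/(-8)*(-171 - 17/(-8)) = 4761 - (-1/8*(-17))*(-171 - 1/8*(-17)) = 4761 - 17*(-171 + 17/8)/8 = 4761 - 17*(-1351)/(8*8) = 4761 - 1*(-22967/64) = 4761 + 22967/64 = 327671/64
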